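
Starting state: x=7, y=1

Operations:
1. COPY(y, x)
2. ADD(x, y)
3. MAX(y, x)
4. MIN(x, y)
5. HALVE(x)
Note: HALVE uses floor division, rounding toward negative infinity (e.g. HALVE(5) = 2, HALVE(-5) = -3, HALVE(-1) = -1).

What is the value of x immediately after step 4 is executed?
x = 14

Tracing x through execution:
Initial: x = 7
After step 1 (COPY(y, x)): x = 7
After step 2 (ADD(x, y)): x = 14
After step 3 (MAX(y, x)): x = 14
After step 4 (MIN(x, y)): x = 14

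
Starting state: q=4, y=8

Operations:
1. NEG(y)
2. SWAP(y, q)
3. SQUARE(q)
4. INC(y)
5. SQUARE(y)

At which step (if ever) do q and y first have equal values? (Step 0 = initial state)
Never

q and y never become equal during execution.

Comparing values at each step:
Initial: q=4, y=8
After step 1: q=4, y=-8
After step 2: q=-8, y=4
After step 3: q=64, y=4
After step 4: q=64, y=5
After step 5: q=64, y=25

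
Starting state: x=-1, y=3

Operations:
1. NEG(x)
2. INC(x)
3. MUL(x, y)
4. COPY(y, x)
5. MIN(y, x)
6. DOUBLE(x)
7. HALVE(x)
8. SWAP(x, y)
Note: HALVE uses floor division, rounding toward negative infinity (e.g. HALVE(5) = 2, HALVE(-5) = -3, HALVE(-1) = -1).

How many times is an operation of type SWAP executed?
1

Counting SWAP operations:
Step 8: SWAP(x, y) ← SWAP
Total: 1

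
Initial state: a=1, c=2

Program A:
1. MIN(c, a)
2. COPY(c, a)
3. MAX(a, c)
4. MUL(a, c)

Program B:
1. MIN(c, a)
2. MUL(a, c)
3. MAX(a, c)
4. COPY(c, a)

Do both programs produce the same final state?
Yes

Program A final state: a=1, c=1
Program B final state: a=1, c=1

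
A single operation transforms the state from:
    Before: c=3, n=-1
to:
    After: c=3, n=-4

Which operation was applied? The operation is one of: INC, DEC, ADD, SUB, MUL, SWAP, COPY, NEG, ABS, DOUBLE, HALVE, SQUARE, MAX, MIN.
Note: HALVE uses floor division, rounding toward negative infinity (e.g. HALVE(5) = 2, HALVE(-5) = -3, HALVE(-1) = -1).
SUB(n, c)

Analyzing the change:
Before: c=3, n=-1
After: c=3, n=-4
Variable n changed from -1 to -4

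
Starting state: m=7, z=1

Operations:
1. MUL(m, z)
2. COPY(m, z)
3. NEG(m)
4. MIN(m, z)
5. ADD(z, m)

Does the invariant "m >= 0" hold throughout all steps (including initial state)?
No, violated after step 3

The invariant is violated after step 3.

State at each step:
Initial: m=7, z=1
After step 1: m=7, z=1
After step 2: m=1, z=1
After step 3: m=-1, z=1
After step 4: m=-1, z=1
After step 5: m=-1, z=0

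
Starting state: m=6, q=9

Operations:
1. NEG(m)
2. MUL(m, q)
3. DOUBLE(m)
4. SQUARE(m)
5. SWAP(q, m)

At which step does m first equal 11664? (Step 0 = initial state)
Step 4

Tracing m:
Initial: m = 6
After step 1: m = -6
After step 2: m = -54
After step 3: m = -108
After step 4: m = 11664 ← first occurrence
After step 5: m = 9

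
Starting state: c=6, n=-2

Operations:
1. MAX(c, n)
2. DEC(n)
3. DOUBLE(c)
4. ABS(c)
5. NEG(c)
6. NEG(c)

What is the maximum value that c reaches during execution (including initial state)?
12

Values of c at each step:
Initial: c = 6
After step 1: c = 6
After step 2: c = 6
After step 3: c = 12 ← maximum
After step 4: c = 12
After step 5: c = -12
After step 6: c = 12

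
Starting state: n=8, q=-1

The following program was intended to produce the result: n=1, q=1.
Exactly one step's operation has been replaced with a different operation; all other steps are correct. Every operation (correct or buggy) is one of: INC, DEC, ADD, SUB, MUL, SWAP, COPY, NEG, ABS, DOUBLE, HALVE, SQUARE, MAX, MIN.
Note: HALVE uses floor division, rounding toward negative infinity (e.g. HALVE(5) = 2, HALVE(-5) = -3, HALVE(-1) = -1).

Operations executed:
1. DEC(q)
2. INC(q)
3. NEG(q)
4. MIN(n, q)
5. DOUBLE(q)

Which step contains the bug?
Step 5

Trace with buggy code:
Initial: n=8, q=-1
After step 1: n=8, q=-2
After step 2: n=8, q=-1
After step 3: n=8, q=1
After step 4: n=1, q=1
After step 5: n=1, q=2
Actual final n=1, q=2 ≠ expected n=1, q=1.
Step 5 is the only position where a single-operation replacement can produce the expected result.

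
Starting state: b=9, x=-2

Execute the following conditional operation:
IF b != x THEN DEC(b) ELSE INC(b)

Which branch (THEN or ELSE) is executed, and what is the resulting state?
Branch: THEN, Final state: b=8, x=-2

Evaluating condition: b != x
b = 9, x = -2
Condition is True, so THEN branch executes
After DEC(b): b=8, x=-2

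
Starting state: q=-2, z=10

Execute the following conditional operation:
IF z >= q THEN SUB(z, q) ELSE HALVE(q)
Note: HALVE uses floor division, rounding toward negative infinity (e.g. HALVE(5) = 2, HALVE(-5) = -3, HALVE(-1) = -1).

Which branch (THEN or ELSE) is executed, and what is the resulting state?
Branch: THEN, Final state: q=-2, z=12

Evaluating condition: z >= q
z = 10, q = -2
Condition is True, so THEN branch executes
After SUB(z, q): q=-2, z=12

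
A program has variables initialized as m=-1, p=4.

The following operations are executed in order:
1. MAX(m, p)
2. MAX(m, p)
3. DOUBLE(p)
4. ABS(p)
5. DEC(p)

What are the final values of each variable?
{m: 4, p: 7}

Step-by-step execution:
Initial: m=-1, p=4
After step 1 (MAX(m, p)): m=4, p=4
After step 2 (MAX(m, p)): m=4, p=4
After step 3 (DOUBLE(p)): m=4, p=8
After step 4 (ABS(p)): m=4, p=8
After step 5 (DEC(p)): m=4, p=7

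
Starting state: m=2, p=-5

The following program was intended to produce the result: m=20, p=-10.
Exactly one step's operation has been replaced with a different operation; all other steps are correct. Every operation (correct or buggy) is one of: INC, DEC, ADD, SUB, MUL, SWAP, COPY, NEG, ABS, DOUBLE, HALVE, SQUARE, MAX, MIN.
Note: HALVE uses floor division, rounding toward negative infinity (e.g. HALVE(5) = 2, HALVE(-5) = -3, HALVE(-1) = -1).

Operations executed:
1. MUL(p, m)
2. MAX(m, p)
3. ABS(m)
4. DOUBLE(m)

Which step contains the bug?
Step 2

Trace with buggy code:
Initial: m=2, p=-5
After step 1: m=2, p=-10
After step 2: m=2, p=-10
After step 3: m=2, p=-10
After step 4: m=4, p=-10
Actual final m=4, p=-10 ≠ expected m=20, p=-10.
Step 2 is the only position where a single-operation replacement can produce the expected result.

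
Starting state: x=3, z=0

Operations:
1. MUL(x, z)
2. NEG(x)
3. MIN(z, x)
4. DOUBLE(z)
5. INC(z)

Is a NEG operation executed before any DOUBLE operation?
Yes

First NEG: step 2
First DOUBLE: step 4
Since 2 < 4, NEG comes first.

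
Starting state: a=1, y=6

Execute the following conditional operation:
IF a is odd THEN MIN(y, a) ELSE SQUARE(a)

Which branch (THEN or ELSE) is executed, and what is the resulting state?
Branch: THEN, Final state: a=1, y=1

Evaluating condition: a is odd
Condition is True, so THEN branch executes
After MIN(y, a): a=1, y=1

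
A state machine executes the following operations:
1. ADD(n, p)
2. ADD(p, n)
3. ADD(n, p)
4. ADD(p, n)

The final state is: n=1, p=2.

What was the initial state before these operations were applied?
n=-1, p=1

Working backwards:
Final state: n=1, p=2
Before step 4 (ADD(p, n)): n=1, p=1
Before step 3 (ADD(n, p)): n=0, p=1
Before step 2 (ADD(p, n)): n=0, p=1
Before step 1 (ADD(n, p)): n=-1, p=1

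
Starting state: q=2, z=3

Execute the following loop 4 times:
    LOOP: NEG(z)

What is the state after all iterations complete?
q=2, z=3

Iteration trace:
Start: q=2, z=3
After iteration 1: q=2, z=-3
After iteration 2: q=2, z=3
After iteration 3: q=2, z=-3
After iteration 4: q=2, z=3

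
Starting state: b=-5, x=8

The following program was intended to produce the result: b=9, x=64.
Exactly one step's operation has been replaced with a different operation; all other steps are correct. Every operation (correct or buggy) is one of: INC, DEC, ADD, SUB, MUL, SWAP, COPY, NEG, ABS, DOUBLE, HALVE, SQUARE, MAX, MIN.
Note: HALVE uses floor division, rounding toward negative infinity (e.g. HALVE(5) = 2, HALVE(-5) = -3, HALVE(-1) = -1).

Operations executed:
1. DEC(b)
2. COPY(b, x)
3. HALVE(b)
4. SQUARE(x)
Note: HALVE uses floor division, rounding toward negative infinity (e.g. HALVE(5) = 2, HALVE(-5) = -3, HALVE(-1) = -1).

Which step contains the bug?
Step 3

Trace with buggy code:
Initial: b=-5, x=8
After step 1: b=-6, x=8
After step 2: b=8, x=8
After step 3: b=4, x=8
After step 4: b=4, x=64
Actual final b=4, x=64 ≠ expected b=9, x=64.
Step 3 is the only position where a single-operation replacement can produce the expected result.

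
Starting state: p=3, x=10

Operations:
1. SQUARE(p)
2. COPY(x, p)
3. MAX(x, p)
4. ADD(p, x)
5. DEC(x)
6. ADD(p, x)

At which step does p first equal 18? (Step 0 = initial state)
Step 4

Tracing p:
Initial: p = 3
After step 1: p = 9
After step 2: p = 9
After step 3: p = 9
After step 4: p = 18 ← first occurrence
After step 5: p = 18
After step 6: p = 26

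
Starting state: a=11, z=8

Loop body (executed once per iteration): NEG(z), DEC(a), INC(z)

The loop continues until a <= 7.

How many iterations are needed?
4

Tracing iterations:
Initial: a=11, z=8
After iteration 1: a=10, z=-7
After iteration 2: a=9, z=8
After iteration 3: a=8, z=-7
After iteration 4: a=7, z=8
a <= 7 now holds, so the loop exits after 4 iterations.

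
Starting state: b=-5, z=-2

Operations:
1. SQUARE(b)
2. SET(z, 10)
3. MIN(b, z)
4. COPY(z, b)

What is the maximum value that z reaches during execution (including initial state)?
10

Values of z at each step:
Initial: z = -2
After step 1: z = -2
After step 2: z = 10 ← maximum
After step 3: z = 10
After step 4: z = 10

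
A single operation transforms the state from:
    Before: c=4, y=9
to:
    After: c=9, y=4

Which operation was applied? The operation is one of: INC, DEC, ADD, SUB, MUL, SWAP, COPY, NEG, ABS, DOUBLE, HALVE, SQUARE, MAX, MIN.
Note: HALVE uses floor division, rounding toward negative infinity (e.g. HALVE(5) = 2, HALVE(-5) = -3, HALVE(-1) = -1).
SWAP(y, c)

Analyzing the change:
Before: c=4, y=9
After: c=9, y=4
Variable y changed from 9 to 4
Variable c changed from 4 to 9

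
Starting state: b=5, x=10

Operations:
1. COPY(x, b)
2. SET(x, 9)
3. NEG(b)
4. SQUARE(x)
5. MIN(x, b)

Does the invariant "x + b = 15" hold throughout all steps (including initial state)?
No, violated after step 1

The invariant is violated after step 1.

State at each step:
Initial: b=5, x=10
After step 1: b=5, x=5
After step 2: b=5, x=9
After step 3: b=-5, x=9
After step 4: b=-5, x=81
After step 5: b=-5, x=-5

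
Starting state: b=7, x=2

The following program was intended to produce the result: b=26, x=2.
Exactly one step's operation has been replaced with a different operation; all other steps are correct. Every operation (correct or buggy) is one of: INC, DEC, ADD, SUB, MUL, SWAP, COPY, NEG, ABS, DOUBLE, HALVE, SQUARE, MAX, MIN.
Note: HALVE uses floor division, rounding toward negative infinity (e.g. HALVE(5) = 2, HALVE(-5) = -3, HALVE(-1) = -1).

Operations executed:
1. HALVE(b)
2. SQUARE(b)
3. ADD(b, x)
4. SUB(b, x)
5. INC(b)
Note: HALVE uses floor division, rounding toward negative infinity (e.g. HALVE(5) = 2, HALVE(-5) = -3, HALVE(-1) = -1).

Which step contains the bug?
Step 1

Trace with buggy code:
Initial: b=7, x=2
After step 1: b=3, x=2
After step 2: b=9, x=2
After step 3: b=11, x=2
After step 4: b=9, x=2
After step 5: b=10, x=2
Actual final b=10, x=2 ≠ expected b=26, x=2.
Step 1 is the only position where a single-operation replacement can produce the expected result.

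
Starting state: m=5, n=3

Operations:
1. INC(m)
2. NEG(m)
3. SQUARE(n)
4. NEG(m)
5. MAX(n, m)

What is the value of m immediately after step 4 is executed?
m = 6

Tracing m through execution:
Initial: m = 5
After step 1 (INC(m)): m = 6
After step 2 (NEG(m)): m = -6
After step 3 (SQUARE(n)): m = -6
After step 4 (NEG(m)): m = 6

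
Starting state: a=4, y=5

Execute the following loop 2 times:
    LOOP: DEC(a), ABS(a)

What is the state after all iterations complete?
a=2, y=5

Iteration trace:
Start: a=4, y=5
After iteration 1: a=3, y=5
After iteration 2: a=2, y=5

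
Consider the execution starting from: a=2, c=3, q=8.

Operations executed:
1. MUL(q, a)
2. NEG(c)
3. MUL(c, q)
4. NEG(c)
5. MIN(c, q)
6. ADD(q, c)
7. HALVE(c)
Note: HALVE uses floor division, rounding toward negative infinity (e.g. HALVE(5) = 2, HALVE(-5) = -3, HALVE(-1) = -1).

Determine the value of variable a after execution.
a = 2

Tracing execution:
Step 1: MUL(q, a) → a = 2
Step 2: NEG(c) → a = 2
Step 3: MUL(c, q) → a = 2
Step 4: NEG(c) → a = 2
Step 5: MIN(c, q) → a = 2
Step 6: ADD(q, c) → a = 2
Step 7: HALVE(c) → a = 2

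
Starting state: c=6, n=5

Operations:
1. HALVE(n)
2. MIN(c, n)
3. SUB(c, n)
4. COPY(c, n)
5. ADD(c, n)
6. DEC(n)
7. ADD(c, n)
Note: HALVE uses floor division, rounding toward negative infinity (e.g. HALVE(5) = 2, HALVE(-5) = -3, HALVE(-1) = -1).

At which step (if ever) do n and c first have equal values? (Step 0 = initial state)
Step 2

n and c first become equal after step 2.

Comparing values at each step:
Initial: n=5, c=6
After step 1: n=2, c=6
After step 2: n=2, c=2 ← equal!
After step 3: n=2, c=0
After step 4: n=2, c=2 ← equal!
After step 5: n=2, c=4
After step 6: n=1, c=4
After step 7: n=1, c=5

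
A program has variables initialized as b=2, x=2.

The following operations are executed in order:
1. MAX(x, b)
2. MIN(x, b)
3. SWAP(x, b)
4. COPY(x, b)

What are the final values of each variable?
{b: 2, x: 2}

Step-by-step execution:
Initial: b=2, x=2
After step 1 (MAX(x, b)): b=2, x=2
After step 2 (MIN(x, b)): b=2, x=2
After step 3 (SWAP(x, b)): b=2, x=2
After step 4 (COPY(x, b)): b=2, x=2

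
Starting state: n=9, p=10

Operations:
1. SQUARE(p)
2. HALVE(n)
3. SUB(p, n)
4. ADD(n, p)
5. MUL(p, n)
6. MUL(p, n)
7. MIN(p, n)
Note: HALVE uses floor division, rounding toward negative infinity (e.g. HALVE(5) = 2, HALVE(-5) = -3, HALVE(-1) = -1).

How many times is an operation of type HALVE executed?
1

Counting HALVE operations:
Step 2: HALVE(n) ← HALVE
Total: 1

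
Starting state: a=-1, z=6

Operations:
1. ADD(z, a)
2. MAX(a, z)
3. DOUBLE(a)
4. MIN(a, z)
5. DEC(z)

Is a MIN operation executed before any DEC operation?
Yes

First MIN: step 4
First DEC: step 5
Since 4 < 5, MIN comes first.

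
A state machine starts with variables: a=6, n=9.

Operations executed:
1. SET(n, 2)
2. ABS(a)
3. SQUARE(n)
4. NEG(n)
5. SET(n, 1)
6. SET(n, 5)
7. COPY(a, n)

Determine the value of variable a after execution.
a = 5

Tracing execution:
Step 1: SET(n, 2) → a = 6
Step 2: ABS(a) → a = 6
Step 3: SQUARE(n) → a = 6
Step 4: NEG(n) → a = 6
Step 5: SET(n, 1) → a = 6
Step 6: SET(n, 5) → a = 6
Step 7: COPY(a, n) → a = 5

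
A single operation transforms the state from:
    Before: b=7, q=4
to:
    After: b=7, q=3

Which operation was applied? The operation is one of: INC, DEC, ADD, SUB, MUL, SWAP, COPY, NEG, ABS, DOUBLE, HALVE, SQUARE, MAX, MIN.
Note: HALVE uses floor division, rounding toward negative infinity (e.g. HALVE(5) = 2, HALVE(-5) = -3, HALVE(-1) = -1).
DEC(q)

Analyzing the change:
Before: b=7, q=4
After: b=7, q=3
Variable q changed from 4 to 3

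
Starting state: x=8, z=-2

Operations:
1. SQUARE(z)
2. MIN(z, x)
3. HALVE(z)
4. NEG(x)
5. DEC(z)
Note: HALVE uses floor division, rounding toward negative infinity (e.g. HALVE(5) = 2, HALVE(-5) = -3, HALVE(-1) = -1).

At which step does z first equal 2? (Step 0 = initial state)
Step 3

Tracing z:
Initial: z = -2
After step 1: z = 4
After step 2: z = 4
After step 3: z = 2 ← first occurrence
After step 4: z = 2
After step 5: z = 1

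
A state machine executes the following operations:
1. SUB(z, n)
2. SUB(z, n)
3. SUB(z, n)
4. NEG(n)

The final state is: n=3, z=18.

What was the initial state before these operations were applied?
n=-3, z=9

Working backwards:
Final state: n=3, z=18
Before step 4 (NEG(n)): n=-3, z=18
Before step 3 (SUB(z, n)): n=-3, z=15
Before step 2 (SUB(z, n)): n=-3, z=12
Before step 1 (SUB(z, n)): n=-3, z=9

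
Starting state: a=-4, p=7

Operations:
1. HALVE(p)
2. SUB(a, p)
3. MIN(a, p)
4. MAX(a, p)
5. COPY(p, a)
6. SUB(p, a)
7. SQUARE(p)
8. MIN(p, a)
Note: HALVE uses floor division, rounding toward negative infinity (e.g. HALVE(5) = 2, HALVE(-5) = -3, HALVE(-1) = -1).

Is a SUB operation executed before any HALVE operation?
No

First SUB: step 2
First HALVE: step 1
Since 2 > 1, HALVE comes first.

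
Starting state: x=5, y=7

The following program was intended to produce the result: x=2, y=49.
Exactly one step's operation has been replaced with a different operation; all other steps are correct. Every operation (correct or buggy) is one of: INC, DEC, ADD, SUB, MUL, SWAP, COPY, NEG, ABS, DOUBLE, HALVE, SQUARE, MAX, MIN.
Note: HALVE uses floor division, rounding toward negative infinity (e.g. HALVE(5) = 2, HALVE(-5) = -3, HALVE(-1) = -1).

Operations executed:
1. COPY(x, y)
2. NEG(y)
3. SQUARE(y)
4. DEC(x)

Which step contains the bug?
Step 2

Trace with buggy code:
Initial: x=5, y=7
After step 1: x=7, y=7
After step 2: x=7, y=-7
After step 3: x=7, y=49
After step 4: x=6, y=49
Actual final x=6, y=49 ≠ expected x=2, y=49.
Step 2 is the only position where a single-operation replacement can produce the expected result.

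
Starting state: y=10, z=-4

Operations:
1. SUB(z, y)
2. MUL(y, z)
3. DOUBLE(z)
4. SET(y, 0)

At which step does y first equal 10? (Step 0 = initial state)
Step 0

Tracing y:
Initial: y = 10 ← first occurrence
After step 1: y = 10
After step 2: y = -140
After step 3: y = -140
After step 4: y = 0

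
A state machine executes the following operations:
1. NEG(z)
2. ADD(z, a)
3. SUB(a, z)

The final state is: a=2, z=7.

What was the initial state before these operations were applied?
a=9, z=2

Working backwards:
Final state: a=2, z=7
Before step 3 (SUB(a, z)): a=9, z=7
Before step 2 (ADD(z, a)): a=9, z=-2
Before step 1 (NEG(z)): a=9, z=2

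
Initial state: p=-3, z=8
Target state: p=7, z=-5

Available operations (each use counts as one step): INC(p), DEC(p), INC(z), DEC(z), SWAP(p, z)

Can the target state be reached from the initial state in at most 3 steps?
No

The target state cannot be reached within 3 steps.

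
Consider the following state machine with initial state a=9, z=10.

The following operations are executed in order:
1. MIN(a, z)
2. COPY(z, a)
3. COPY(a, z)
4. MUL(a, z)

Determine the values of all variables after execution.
{a: 81, z: 9}

Step-by-step execution:
Initial: a=9, z=10
After step 1 (MIN(a, z)): a=9, z=10
After step 2 (COPY(z, a)): a=9, z=9
After step 3 (COPY(a, z)): a=9, z=9
After step 4 (MUL(a, z)): a=81, z=9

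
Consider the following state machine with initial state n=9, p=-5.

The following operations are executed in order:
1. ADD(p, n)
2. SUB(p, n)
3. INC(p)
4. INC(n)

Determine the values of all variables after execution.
{n: 10, p: -4}

Step-by-step execution:
Initial: n=9, p=-5
After step 1 (ADD(p, n)): n=9, p=4
After step 2 (SUB(p, n)): n=9, p=-5
After step 3 (INC(p)): n=9, p=-4
After step 4 (INC(n)): n=10, p=-4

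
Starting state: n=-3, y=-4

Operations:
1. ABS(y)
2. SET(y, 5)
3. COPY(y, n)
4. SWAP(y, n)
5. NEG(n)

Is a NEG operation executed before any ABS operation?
No

First NEG: step 5
First ABS: step 1
Since 5 > 1, ABS comes first.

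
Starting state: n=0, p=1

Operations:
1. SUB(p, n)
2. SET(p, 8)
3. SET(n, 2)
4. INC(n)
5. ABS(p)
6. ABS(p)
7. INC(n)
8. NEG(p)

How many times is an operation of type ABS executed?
2

Counting ABS operations:
Step 5: ABS(p) ← ABS
Step 6: ABS(p) ← ABS
Total: 2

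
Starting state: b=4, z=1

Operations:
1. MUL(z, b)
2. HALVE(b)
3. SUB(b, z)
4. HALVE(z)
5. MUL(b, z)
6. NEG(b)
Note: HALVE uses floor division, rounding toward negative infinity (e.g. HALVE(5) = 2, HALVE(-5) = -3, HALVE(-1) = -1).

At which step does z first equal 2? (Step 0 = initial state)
Step 4

Tracing z:
Initial: z = 1
After step 1: z = 4
After step 2: z = 4
After step 3: z = 4
After step 4: z = 2 ← first occurrence
After step 5: z = 2
After step 6: z = 2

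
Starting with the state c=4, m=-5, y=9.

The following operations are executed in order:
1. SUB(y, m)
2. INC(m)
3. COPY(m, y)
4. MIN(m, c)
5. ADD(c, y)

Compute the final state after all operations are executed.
{c: 18, m: 4, y: 14}

Step-by-step execution:
Initial: c=4, m=-5, y=9
After step 1 (SUB(y, m)): c=4, m=-5, y=14
After step 2 (INC(m)): c=4, m=-4, y=14
After step 3 (COPY(m, y)): c=4, m=14, y=14
After step 4 (MIN(m, c)): c=4, m=4, y=14
After step 5 (ADD(c, y)): c=18, m=4, y=14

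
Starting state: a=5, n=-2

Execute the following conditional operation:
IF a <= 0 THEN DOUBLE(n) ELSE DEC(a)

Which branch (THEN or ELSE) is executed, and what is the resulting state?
Branch: ELSE, Final state: a=4, n=-2

Evaluating condition: a <= 0
a = 5
Condition is False, so ELSE branch executes
After DEC(a): a=4, n=-2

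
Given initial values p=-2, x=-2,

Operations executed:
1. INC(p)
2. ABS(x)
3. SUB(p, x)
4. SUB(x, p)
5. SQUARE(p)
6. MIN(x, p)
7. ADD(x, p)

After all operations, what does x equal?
x = 14

Tracing execution:
Step 1: INC(p) → x = -2
Step 2: ABS(x) → x = 2
Step 3: SUB(p, x) → x = 2
Step 4: SUB(x, p) → x = 5
Step 5: SQUARE(p) → x = 5
Step 6: MIN(x, p) → x = 5
Step 7: ADD(x, p) → x = 14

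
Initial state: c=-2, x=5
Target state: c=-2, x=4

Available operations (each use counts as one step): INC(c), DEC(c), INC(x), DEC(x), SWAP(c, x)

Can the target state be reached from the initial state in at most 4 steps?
Yes

Path (1 step): DEC(x)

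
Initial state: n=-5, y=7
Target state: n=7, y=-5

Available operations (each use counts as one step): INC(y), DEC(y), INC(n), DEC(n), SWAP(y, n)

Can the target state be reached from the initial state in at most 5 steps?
Yes

Path (1 step): SWAP(y, n)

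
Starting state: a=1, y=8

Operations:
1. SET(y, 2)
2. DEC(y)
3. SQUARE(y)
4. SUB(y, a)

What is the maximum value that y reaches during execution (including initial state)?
8

Values of y at each step:
Initial: y = 8 ← maximum
After step 1: y = 2
After step 2: y = 1
After step 3: y = 1
After step 4: y = 0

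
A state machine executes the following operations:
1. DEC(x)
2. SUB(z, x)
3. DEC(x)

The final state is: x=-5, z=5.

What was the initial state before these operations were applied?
x=-3, z=1

Working backwards:
Final state: x=-5, z=5
Before step 3 (DEC(x)): x=-4, z=5
Before step 2 (SUB(z, x)): x=-4, z=1
Before step 1 (DEC(x)): x=-3, z=1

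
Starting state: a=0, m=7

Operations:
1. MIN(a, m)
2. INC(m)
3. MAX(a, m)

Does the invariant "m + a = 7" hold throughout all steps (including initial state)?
No, violated after step 2

The invariant is violated after step 2.

State at each step:
Initial: a=0, m=7
After step 1: a=0, m=7
After step 2: a=0, m=8
After step 3: a=8, m=8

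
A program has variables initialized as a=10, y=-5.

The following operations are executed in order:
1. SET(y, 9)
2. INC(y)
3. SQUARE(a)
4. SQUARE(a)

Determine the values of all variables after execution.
{a: 10000, y: 10}

Step-by-step execution:
Initial: a=10, y=-5
After step 1 (SET(y, 9)): a=10, y=9
After step 2 (INC(y)): a=10, y=10
After step 3 (SQUARE(a)): a=100, y=10
After step 4 (SQUARE(a)): a=10000, y=10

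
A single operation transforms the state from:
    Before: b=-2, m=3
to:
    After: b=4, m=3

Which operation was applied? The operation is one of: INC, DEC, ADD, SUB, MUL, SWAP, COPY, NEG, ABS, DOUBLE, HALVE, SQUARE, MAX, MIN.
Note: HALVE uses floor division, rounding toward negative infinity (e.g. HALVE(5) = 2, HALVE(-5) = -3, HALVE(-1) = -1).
SQUARE(b)

Analyzing the change:
Before: b=-2, m=3
After: b=4, m=3
Variable b changed from -2 to 4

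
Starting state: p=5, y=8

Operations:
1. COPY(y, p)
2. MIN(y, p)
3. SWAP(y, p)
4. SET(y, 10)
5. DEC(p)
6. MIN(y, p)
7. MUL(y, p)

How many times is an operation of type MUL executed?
1

Counting MUL operations:
Step 7: MUL(y, p) ← MUL
Total: 1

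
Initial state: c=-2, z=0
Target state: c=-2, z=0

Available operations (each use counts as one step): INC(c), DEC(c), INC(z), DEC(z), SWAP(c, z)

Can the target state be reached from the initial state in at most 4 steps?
Yes

Path (0 steps): 0 steps (already at target)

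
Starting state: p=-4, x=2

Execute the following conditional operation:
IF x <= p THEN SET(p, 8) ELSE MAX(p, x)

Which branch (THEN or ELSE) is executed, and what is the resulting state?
Branch: ELSE, Final state: p=2, x=2

Evaluating condition: x <= p
x = 2, p = -4
Condition is False, so ELSE branch executes
After MAX(p, x): p=2, x=2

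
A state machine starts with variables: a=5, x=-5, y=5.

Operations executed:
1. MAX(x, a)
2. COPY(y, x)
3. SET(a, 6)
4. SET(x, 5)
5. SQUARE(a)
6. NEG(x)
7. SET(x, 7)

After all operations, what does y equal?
y = 5

Tracing execution:
Step 1: MAX(x, a) → y = 5
Step 2: COPY(y, x) → y = 5
Step 3: SET(a, 6) → y = 5
Step 4: SET(x, 5) → y = 5
Step 5: SQUARE(a) → y = 5
Step 6: NEG(x) → y = 5
Step 7: SET(x, 7) → y = 5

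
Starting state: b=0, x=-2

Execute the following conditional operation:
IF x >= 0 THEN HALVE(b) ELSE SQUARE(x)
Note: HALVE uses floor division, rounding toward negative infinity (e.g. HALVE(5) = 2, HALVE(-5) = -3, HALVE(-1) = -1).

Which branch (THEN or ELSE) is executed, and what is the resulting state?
Branch: ELSE, Final state: b=0, x=4

Evaluating condition: x >= 0
x = -2
Condition is False, so ELSE branch executes
After SQUARE(x): b=0, x=4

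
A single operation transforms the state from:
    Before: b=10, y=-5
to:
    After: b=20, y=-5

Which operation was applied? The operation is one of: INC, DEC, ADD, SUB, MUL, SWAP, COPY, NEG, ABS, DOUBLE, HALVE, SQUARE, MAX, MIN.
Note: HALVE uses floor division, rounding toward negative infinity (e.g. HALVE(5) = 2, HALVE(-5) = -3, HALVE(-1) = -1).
DOUBLE(b)

Analyzing the change:
Before: b=10, y=-5
After: b=20, y=-5
Variable b changed from 10 to 20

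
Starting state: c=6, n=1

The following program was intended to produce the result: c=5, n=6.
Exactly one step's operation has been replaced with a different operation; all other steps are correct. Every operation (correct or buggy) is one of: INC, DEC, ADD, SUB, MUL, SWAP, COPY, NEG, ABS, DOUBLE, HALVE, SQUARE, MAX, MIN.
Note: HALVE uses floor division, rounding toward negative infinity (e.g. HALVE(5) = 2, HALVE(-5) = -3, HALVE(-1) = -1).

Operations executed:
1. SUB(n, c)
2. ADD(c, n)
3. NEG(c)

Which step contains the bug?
Step 2

Trace with buggy code:
Initial: c=6, n=1
After step 1: c=6, n=-5
After step 2: c=1, n=-5
After step 3: c=-1, n=-5
Actual final c=-1, n=-5 ≠ expected c=5, n=6.
Step 2 is the only position where a single-operation replacement can produce the expected result.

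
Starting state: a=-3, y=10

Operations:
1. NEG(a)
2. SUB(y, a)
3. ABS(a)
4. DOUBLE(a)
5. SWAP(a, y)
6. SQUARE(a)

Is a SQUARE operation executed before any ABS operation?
No

First SQUARE: step 6
First ABS: step 3
Since 6 > 3, ABS comes first.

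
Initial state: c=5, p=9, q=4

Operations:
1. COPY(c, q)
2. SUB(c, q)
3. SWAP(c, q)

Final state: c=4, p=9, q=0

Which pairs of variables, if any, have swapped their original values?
None

Comparing initial and final values:
c: 5 → 4
p: 9 → 9
q: 4 → 0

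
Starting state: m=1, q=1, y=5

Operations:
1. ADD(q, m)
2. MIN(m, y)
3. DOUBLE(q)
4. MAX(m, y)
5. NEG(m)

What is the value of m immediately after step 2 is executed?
m = 1

Tracing m through execution:
Initial: m = 1
After step 1 (ADD(q, m)): m = 1
After step 2 (MIN(m, y)): m = 1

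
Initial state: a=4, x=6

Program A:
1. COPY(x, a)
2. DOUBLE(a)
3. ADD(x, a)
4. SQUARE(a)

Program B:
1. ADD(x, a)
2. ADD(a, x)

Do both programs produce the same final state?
No

Program A final state: a=64, x=12
Program B final state: a=14, x=10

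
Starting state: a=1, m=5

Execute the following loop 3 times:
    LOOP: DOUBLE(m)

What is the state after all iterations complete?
a=1, m=40

Iteration trace:
Start: a=1, m=5
After iteration 1: a=1, m=10
After iteration 2: a=1, m=20
After iteration 3: a=1, m=40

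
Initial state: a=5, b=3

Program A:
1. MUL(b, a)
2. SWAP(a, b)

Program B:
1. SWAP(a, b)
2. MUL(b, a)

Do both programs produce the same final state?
No

Program A final state: a=15, b=5
Program B final state: a=3, b=15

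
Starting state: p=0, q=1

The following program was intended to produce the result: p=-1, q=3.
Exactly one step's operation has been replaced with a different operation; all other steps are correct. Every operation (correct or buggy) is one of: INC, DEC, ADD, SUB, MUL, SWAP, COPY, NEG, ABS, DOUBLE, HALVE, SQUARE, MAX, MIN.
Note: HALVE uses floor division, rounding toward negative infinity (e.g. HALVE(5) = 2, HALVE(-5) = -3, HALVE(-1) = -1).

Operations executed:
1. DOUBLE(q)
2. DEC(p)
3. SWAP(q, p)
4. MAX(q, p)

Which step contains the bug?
Step 3

Trace with buggy code:
Initial: p=0, q=1
After step 1: p=0, q=2
After step 2: p=-1, q=2
After step 3: p=2, q=-1
After step 4: p=2, q=2
Actual final p=2, q=2 ≠ expected p=-1, q=3.
Step 3 is the only position where a single-operation replacement can produce the expected result.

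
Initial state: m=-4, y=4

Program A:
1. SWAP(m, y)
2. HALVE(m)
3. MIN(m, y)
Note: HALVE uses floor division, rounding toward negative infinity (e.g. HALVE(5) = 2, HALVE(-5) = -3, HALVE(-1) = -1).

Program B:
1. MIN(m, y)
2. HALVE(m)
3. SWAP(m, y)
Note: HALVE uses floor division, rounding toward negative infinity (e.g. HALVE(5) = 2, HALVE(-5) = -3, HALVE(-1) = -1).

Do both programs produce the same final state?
No

Program A final state: m=-4, y=-4
Program B final state: m=4, y=-2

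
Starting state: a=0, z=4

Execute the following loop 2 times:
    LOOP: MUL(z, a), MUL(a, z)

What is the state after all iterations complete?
a=0, z=0

Iteration trace:
Start: a=0, z=4
After iteration 1: a=0, z=0
After iteration 2: a=0, z=0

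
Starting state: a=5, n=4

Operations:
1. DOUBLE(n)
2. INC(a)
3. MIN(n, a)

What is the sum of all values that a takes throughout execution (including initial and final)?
22

Values of a at each step:
Initial: a = 5
After step 1: a = 5
After step 2: a = 6
After step 3: a = 6
Sum = 5 + 5 + 6 + 6 = 22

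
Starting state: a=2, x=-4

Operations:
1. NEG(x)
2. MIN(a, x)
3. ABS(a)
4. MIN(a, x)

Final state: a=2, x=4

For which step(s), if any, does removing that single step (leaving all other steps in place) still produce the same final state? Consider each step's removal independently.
Step(s) 2, 3, 4

Testing removal of each single step:
Without step 1: final = a=-4, x=-4 (different)
Without step 2: final = a=2, x=4 (same)
Without step 3: final = a=2, x=4 (same)
Without step 4: final = a=2, x=4 (same)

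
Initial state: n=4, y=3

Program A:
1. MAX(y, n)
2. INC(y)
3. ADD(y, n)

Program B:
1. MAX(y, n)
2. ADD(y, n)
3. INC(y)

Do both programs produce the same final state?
Yes

Program A final state: n=4, y=9
Program B final state: n=4, y=9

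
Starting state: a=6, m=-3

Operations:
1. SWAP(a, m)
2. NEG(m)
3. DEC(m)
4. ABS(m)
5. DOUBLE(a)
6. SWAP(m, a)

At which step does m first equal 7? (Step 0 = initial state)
Step 4

Tracing m:
Initial: m = -3
After step 1: m = 6
After step 2: m = -6
After step 3: m = -7
After step 4: m = 7 ← first occurrence
After step 5: m = 7
After step 6: m = -6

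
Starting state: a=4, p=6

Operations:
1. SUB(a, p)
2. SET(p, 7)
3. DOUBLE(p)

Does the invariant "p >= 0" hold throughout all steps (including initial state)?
Yes

The invariant holds at every step.

State at each step:
Initial: a=4, p=6
After step 1: a=-2, p=6
After step 2: a=-2, p=7
After step 3: a=-2, p=14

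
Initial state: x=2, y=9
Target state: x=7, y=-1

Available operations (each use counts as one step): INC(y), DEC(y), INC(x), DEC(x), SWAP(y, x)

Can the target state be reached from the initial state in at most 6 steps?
Yes

Path (6 steps): DEC(y) → DEC(y) → DEC(x) → DEC(x) → DEC(x) → SWAP(y, x)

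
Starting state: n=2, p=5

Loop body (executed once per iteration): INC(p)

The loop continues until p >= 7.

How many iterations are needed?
2

Tracing iterations:
Initial: n=2, p=5
After iteration 1: n=2, p=6
After iteration 2: n=2, p=7
p >= 7 now holds, so the loop exits after 2 iterations.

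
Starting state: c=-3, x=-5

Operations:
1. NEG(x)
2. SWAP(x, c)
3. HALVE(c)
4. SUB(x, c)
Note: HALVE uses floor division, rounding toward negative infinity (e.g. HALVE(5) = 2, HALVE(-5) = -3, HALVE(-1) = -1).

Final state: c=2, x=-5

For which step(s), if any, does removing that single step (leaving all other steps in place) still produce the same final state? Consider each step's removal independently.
None - removing any single step changes the final result

Testing removal of each single step:
Without step 1: final = c=-3, x=0 (different)
Without step 2: final = c=-2, x=7 (different)
Without step 3: final = c=5, x=-8 (different)
Without step 4: final = c=2, x=-3 (different)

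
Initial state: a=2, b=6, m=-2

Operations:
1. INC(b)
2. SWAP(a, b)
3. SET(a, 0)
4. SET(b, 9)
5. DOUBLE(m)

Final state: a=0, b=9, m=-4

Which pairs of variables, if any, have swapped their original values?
None

Comparing initial and final values:
b: 6 → 9
m: -2 → -4
a: 2 → 0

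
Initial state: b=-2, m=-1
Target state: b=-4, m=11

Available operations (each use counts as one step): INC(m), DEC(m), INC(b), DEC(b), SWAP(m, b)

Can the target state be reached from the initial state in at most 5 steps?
No

The target state cannot be reached within 5 steps.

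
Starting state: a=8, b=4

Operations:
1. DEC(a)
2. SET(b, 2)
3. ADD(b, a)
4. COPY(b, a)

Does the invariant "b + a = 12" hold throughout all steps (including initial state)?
No, violated after step 1

The invariant is violated after step 1.

State at each step:
Initial: a=8, b=4
After step 1: a=7, b=4
After step 2: a=7, b=2
After step 3: a=7, b=9
After step 4: a=7, b=7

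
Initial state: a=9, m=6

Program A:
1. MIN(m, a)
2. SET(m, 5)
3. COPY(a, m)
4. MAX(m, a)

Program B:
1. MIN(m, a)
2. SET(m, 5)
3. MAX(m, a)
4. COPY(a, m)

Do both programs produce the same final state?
No

Program A final state: a=5, m=5
Program B final state: a=9, m=9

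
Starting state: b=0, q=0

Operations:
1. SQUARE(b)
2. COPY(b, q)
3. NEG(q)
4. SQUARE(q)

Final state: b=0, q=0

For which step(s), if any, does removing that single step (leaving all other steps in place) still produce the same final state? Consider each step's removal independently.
Step(s) 1, 2, 3, 4

Testing removal of each single step:
Without step 1: final = b=0, q=0 (same)
Without step 2: final = b=0, q=0 (same)
Without step 3: final = b=0, q=0 (same)
Without step 4: final = b=0, q=0 (same)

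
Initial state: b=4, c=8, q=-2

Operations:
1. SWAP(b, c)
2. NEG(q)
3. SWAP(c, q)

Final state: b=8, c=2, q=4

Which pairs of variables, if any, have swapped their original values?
None

Comparing initial and final values:
b: 4 → 8
q: -2 → 4
c: 8 → 2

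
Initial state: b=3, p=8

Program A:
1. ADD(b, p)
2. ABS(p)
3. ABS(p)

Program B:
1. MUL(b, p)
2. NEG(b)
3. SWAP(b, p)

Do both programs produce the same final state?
No

Program A final state: b=11, p=8
Program B final state: b=8, p=-24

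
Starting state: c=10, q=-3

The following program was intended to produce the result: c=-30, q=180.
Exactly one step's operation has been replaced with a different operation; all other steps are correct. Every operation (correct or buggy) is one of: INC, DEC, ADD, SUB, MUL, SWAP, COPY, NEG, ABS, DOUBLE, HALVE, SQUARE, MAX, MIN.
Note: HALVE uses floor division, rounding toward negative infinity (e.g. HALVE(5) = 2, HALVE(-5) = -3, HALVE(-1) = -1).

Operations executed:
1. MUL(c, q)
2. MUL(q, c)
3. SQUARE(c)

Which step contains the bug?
Step 3

Trace with buggy code:
Initial: c=10, q=-3
After step 1: c=-30, q=-3
After step 2: c=-30, q=90
After step 3: c=900, q=90
Actual final c=900, q=90 ≠ expected c=-30, q=180.
Step 3 is the only position where a single-operation replacement can produce the expected result.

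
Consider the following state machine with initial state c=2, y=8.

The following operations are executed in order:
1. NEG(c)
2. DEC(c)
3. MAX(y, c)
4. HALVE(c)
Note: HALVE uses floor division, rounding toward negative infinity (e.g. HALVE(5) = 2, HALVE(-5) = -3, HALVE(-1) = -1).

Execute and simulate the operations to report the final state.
{c: -2, y: 8}

Step-by-step execution:
Initial: c=2, y=8
After step 1 (NEG(c)): c=-2, y=8
After step 2 (DEC(c)): c=-3, y=8
After step 3 (MAX(y, c)): c=-3, y=8
After step 4 (HALVE(c)): c=-2, y=8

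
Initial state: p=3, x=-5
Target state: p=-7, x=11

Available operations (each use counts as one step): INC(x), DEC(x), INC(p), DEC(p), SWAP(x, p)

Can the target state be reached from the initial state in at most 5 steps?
No

The target state cannot be reached within 5 steps.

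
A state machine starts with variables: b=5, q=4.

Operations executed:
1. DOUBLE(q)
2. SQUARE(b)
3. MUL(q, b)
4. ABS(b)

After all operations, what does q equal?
q = 200

Tracing execution:
Step 1: DOUBLE(q) → q = 8
Step 2: SQUARE(b) → q = 8
Step 3: MUL(q, b) → q = 200
Step 4: ABS(b) → q = 200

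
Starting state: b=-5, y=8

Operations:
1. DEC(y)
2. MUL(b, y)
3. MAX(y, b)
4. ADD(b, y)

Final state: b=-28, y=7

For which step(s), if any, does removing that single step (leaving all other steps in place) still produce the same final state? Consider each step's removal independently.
Step(s) 3

Testing removal of each single step:
Without step 1: final = b=-32, y=8 (different)
Without step 2: final = b=2, y=7 (different)
Without step 3: final = b=-28, y=7 (same)
Without step 4: final = b=-35, y=7 (different)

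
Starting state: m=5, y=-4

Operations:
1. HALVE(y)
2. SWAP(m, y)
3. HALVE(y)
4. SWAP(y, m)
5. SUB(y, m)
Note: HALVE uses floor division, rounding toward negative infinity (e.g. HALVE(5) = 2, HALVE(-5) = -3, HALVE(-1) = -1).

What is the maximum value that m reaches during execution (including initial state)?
5

Values of m at each step:
Initial: m = 5 ← maximum
After step 1: m = 5
After step 2: m = -2
After step 3: m = -2
After step 4: m = 2
After step 5: m = 2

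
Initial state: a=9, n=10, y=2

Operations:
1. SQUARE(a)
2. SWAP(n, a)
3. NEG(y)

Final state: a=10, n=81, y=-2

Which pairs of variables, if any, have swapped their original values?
None

Comparing initial and final values:
a: 9 → 10
n: 10 → 81
y: 2 → -2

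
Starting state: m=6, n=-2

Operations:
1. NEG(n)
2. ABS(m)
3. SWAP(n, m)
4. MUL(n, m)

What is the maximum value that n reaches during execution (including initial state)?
12

Values of n at each step:
Initial: n = -2
After step 1: n = 2
After step 2: n = 2
After step 3: n = 6
After step 4: n = 12 ← maximum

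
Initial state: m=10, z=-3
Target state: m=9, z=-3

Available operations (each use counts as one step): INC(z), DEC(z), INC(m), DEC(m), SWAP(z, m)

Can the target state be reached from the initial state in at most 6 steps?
Yes

Path (1 step): DEC(m)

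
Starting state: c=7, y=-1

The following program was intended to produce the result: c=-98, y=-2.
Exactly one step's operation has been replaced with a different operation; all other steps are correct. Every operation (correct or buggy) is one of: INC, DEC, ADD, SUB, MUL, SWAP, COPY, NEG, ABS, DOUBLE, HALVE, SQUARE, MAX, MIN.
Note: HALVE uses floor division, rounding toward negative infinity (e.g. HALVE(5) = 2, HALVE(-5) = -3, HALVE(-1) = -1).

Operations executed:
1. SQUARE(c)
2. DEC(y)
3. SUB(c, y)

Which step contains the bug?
Step 3

Trace with buggy code:
Initial: c=7, y=-1
After step 1: c=49, y=-1
After step 2: c=49, y=-2
After step 3: c=51, y=-2
Actual final c=51, y=-2 ≠ expected c=-98, y=-2.
Step 3 is the only position where a single-operation replacement can produce the expected result.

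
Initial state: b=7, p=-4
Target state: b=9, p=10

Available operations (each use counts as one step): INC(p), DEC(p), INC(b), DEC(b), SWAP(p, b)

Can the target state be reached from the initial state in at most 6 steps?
No

The target state cannot be reached within 6 steps.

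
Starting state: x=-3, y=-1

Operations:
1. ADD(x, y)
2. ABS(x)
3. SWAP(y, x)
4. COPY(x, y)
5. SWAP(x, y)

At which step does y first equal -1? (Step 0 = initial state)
Step 0

Tracing y:
Initial: y = -1 ← first occurrence
After step 1: y = -1
After step 2: y = -1
After step 3: y = 4
After step 4: y = 4
After step 5: y = 4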